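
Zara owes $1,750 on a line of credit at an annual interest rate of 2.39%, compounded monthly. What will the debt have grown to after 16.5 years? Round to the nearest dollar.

Periodic rate = 2.39%/12 = 0.00199167; periods = 12·16.5 = 198.
A = 1,750·(1 + 0.0239/12)^198 ≈ 1,750·1.482837992 ≈ 2,594.9665.

$2,595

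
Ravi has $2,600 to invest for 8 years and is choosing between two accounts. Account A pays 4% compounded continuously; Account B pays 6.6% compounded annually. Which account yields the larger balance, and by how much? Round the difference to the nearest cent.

A: e^(0.04·8) = e^0.32 ≈ 1.377127764, so 2,600 × 1.377127764 ≈ 3,580.5322.
B: (1 + 0.066)^8 ≈ 1.667468496, so 2,600 × 1.667468496 ≈ 4,335.4181.
Difference ≈ 754.8859 in favor of B.

Account B, by $754.89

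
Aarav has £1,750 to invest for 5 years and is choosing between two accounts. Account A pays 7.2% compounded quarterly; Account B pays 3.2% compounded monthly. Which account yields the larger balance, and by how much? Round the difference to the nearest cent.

Account A, by £447.10

A: (1 + 0.018)^20 ≈ 1.428747752, so 1,750 × 1.428747752 ≈ 2,500.3086.
B: (1 + 0.032/12)^60 ≈ 1.173260993, so 1,750 × 1.173260993 ≈ 2,053.2067.
Difference ≈ 447.1018 in favor of A.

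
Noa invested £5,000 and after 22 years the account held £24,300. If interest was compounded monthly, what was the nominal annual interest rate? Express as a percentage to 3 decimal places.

7.208%

(1 + r/12)^264 = 24,300/5,000 = 4.86.
1 + r/12 = 4.86^(1/264) ≈ 1.006007, so r/12 ≈ 0.00600675.
r ≈ 12·0.00600675 = 7.20810%.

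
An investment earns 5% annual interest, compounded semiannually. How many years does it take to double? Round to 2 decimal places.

14.04 years

(1 + 0.025)^(2t) = 2.
2t = ln 2 / ln(1 + 0.025) ≈ 0.69315/0.0246926 ≈ 28.0710.
t ≈ 14.0355.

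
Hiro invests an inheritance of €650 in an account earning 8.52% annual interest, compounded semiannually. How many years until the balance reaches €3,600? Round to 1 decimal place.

We need (1 + 0.0426)^(2t) = 5.5385, so 2t = ln 5.5385 / ln 1.0426 ≈ 41.0311.
t ≈ 41.0311/2 = 20.5155 years.

20.5 years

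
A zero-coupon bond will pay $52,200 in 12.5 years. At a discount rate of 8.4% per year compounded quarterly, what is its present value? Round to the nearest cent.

Periodic rate = 8.4%/4 = 0.021; 50 periods.
P = 52,200/(1 + 0.021)^50 ≈ 52,200/2.8267480702 ≈ 18,466.4493.

$18,466.45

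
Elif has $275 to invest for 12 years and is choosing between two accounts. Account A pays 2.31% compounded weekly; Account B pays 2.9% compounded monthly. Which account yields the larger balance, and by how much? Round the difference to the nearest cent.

Account B, by $26.48

Account A growth factor: (1 + 0.0231/52)^624 ≈ 1.31934902; balance ≈ 362.8210.
Account B growth factor: (1 + 0.029/12)^144 ≈ 1.41563781; balance ≈ 389.3004.
Account B is larger by 26.4794.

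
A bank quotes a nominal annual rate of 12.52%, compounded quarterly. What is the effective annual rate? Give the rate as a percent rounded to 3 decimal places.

13.120%

EAR = (1 + 12.52%/4)^4 − 1 = (1 + 0.0313)^4 − 1.
(1 + 0.0313)^4 ≈ 1.131202, so EAR ≈ 13.12018%.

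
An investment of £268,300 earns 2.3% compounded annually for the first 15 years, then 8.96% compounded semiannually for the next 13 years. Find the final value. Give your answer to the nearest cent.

Phase 1: 268,300·(1 + 0.023)^15 ≈ 377,359.4049.
Phase 2: 377,359.4049·(1 + 0.0448)^26 ≈ 1,179,281.3777.

£1,179,281.38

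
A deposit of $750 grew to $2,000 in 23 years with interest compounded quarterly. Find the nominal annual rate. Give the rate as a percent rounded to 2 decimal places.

4.29%

(1 + r/4)^92 = 2,000/750 = 2.66667.
1 + r/4 = 2.66667^(1/92) ≈ 1.010718, so r/4 ≈ 0.0107182.
r ≈ 4·0.0107182 = 4.28729%.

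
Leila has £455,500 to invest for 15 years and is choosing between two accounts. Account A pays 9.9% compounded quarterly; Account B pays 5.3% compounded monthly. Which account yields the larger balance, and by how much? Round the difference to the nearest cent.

Account A, by £968,072.15

Account A growth factor: (1 + 0.02475)^60 ≈ 4.335863678308; balance ≈ 1,974,985.9055.
Account B growth factor: (1 + 0.053/12)^180 ≈ 2.210568068959; balance ≈ 1,006,913.7554.
Account A is larger by 968,072.1501.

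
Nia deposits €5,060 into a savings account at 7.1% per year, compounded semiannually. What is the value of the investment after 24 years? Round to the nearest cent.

€26,999.48

Growth factor = (1 + 0.0355)^48 ≈ 5.3358664968.
A ≈ 5,060 × 5.3358664968 ≈ 26,999.4845.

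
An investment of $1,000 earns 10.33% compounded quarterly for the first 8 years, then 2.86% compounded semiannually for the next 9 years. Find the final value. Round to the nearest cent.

$2,919.72

After 8 years at 10.33%: 1,000 × 2.261230967 ≈ 2,261.2310.
Then 9 years at 2.86%: 2,261.2310 × 1.291206366 ≈ 2,919.7158.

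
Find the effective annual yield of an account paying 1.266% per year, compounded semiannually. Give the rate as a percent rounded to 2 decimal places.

One year is 2 periods at 0.00633 each: (1 + 0.00633)^2 ≈ 1.0127.
EAR = 1.0127 − 1 ≈ 1.27001%.

1.27%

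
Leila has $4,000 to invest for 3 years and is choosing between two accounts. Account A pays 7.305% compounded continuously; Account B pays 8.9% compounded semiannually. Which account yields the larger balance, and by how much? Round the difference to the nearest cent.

Account B, by $214.03

A: e^(0.07305·3) = e^0.21915 ≈ 1.245018015, so 4,000 × 1.245018015 ≈ 4,980.0721.
B: (1 + 0.0445)^6 ≈ 1.298526048, so 4,000 × 1.298526048 ≈ 5,194.1042.
Difference ≈ 214.0321 in favor of B.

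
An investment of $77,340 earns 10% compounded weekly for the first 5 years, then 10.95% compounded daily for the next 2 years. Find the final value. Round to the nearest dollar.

Phase 1: 77,340·(1 + 0.1/52)^260 ≈ 127,450.8924.
Phase 2: 127,450.8924·(1 + 0.0003)^730 ≈ 158,649.6464.

$158,650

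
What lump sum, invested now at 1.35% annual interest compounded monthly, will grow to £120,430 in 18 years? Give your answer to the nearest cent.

Periodic rate = 1.35%/12 = 0.001125; 216 periods.
P = 120,430/(1 + 0.001125)^216 ≈ 120,430/1.27489448067 ≈ 94,462.7197.

£94,462.72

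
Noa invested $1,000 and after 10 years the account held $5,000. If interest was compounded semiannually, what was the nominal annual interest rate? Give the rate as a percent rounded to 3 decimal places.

The 20-period growth factor is 5,000/1,000 = 5.
r/2 = 5^(1/20) − 1 ≈ 0.0837984, so r ≈ 2·0.0837984 = 16.75968%.

16.760%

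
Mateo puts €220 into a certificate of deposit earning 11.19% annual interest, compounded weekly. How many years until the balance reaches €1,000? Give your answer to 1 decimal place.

13.5 years

We need (1 + 0.00215192)^(52t) = 4.5455, so 52t = ln 4.5455 / ln 1.002152 ≈ 704.3729.
t ≈ 704.3729/52 = 13.5456 years.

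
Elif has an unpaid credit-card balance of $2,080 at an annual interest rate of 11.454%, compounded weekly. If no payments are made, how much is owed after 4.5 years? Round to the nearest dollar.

$3,481

Growth factor = (1 + 0.11454/52)^234 ≈ 1.673409506.
A ≈ 2,080 × 1.673409506 ≈ 3,480.6918.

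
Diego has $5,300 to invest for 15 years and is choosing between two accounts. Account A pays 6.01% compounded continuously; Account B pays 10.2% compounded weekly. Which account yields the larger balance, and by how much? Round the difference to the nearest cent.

Account B, by $11,384.22

A: e^(0.0601·15) = e^0.9015 ≈ 2.4632952843, so 5,300 × 2.4632952843 ≈ 13,055.4650.
B: (1 + 0.102/52)^780 ≈ 4.6112611249, so 5,300 × 4.6112611249 ≈ 24,439.6840.
Difference ≈ 11,384.2190 in favor of B.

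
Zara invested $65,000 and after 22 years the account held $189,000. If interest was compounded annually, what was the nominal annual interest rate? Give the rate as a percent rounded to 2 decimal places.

4.97%

(1 + r)^22 = 189,000/65,000 = 2.90769.
1 + r = 2.90769^(1/22) ≈ 1.049713, so r ≈ 0.0497125.
r ≈ 4.97125%.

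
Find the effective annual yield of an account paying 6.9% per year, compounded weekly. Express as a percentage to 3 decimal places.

7.139%

EAR = (1 + 6.9%/52)^52 − 1 = (1 + 0.00132692)^52 − 1.
(1 + 0.00132692)^52 ≈ 1.071387, so EAR ≈ 7.13872%.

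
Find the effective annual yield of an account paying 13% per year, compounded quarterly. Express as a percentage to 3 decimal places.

One year is 4 periods at 0.0325 each: (1 + 0.0325)^4 ≈ 1.136476.
EAR = 1.136476 − 1 ≈ 13.64759%.

13.648%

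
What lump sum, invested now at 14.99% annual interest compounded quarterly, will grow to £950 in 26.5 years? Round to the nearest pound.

£19

Periodic rate = 14.99%/4 = 0.037475; 106 periods.
P = 950/(1 + 0.037475)^106 ≈ 950/49.3889593 ≈ 19.2351.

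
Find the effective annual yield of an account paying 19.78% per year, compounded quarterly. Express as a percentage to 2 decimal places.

21.30%

EAR = (1 + 19.78%/4)^4 − 1 = (1 + 0.04945)^4 − 1.
(1 + 0.04945)^4 ≈ 1.212961, so EAR ≈ 21.29615%.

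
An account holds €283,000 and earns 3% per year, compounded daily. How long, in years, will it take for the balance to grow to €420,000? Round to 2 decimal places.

We need (1 + 0.0000821918)^(365t) = 1.4841, so 365t = ln 1.4841 / ln 1.000082 ≈ 4803.6925.
t ≈ 4803.6925/365 = 13.1608 years.

13.16 years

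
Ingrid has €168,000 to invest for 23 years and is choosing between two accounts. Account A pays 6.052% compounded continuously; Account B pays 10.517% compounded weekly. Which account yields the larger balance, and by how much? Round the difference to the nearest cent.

A: e^(0.06052·23) = e^1.39196 ≈ 4.02272687586, so 168,000 × 4.02272687586 ≈ 675,818.1151.
B: (1 + 0.0020225)^1196 ≈ 11.20619970742, so 168,000 × 11.20619970742 ≈ 1,882,641.5508.
Difference ≈ 1,206,823.4357 in favor of B.

Account B, by €1,206,823.44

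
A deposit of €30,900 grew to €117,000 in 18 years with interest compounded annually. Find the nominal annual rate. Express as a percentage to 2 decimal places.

(1 + r)^18 = 117,000/30,900 = 3.78641.
1 + r = 3.78641^(1/18) ≈ 1.076772, so r ≈ 0.076772.
r ≈ 7.67720%.

7.68%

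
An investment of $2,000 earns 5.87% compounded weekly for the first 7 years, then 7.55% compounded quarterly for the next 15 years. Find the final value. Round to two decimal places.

After 7 years at 5.87%: 2,000 × 1.507825057 ≈ 3,015.6501.
Then 15 years at 7.55%: 3,015.6501 × 3.070820058 ≈ 9,260.5189.

$9,260.52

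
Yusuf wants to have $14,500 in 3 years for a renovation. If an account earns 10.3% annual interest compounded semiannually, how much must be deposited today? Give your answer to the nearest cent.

Growth factor = (1 + 0.0515)^6 ≈ 1.3516232762.
P = 14,500/1.3516232762 ≈ 10,727.8413.

$10,727.84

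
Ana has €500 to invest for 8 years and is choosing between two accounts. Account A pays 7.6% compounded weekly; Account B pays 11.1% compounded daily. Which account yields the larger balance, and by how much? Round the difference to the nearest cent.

A: (1 + 0.076/52)^416 ≈ 1.83593911, so 500 × 1.83593911 ≈ 917.9696.
B: (1 + 0.111/365)^2920 ≈ 2.429936202, so 500 × 2.429936202 ≈ 1,214.9681.
Difference ≈ 296.9985 in favor of B.

Account B, by €297.00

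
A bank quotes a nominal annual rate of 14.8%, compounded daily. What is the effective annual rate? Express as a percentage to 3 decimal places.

15.948%

EAR = (1 + 14.8%/365)^365 − 1 = (1 + 0.000405479)^365 − 1.
(1 + 0.000405479)^365 ≈ 1.159478, so EAR ≈ 15.94781%.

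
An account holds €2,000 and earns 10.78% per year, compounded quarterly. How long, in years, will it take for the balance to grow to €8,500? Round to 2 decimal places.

13.60 years

(1 + 0.02695)^(4t) = 8,500/2,000 = 4.25.
4t·ln(1 + 0.02695) = ln(4.25); 4t = 1.4469/0.0265932 ≈ 54.4093.
t ≈ 13.6023 years.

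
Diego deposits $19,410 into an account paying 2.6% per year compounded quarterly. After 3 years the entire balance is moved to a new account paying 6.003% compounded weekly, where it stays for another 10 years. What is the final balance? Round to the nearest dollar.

Phase 1: 19,410·(1 + 0.0065)^12 ≈ 20,979.2948.
Phase 2: 20,979.2948·(1 + 0.06003/52)^520 ≈ 38,225.0002.

$38,225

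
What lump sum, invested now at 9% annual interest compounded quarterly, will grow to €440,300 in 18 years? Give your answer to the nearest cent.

€88,713.53

Growth factor = (1 + 0.0225)^72 ≈ 4.96316599876.
P = 440,300/4.96316599876 ≈ 88,713.5349.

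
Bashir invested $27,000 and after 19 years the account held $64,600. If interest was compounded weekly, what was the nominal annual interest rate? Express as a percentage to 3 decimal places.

4.593%

The 988-period growth factor is 64,600/27,000 = 2.39259.
r/52 = 2.39259^(1/988) − 1 ≈ 0.000883363, so r ≈ 52·0.000883363 = 4.59349%.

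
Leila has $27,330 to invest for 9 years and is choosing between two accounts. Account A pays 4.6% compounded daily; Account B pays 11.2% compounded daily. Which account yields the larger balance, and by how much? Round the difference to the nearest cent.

Account A growth factor: (1 + 0.046/365)^3285 ≈ 1.5128176638; balance ≈ 41,345.3068.
Account B growth factor: (1 + 0.112/365)^3285 ≈ 2.7396916555; balance ≈ 74,875.7729.
Account B is larger by 33,530.4662.

Account B, by $33,530.47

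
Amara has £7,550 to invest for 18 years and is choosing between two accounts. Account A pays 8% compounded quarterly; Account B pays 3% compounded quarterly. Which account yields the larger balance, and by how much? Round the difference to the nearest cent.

Account A growth factor: (1 + 0.02)^72 ≈ 4.1611403751; balance ≈ 31,416.6098.
Account B growth factor: (1 + 0.0075)^72 ≈ 1.7125527068; balance ≈ 12,929.7729.
Account A is larger by 18,486.8369.

Account A, by £18,486.84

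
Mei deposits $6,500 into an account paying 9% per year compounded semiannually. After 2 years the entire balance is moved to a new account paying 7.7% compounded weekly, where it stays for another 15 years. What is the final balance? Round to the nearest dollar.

$24,582

After 2 years at 9%: 6,500 × 1.1925186006 ≈ 7,751.3709.
Then 15 years at 7.7%: 7,751.3709 × 3.1713130041 ≈ 24,582.0233.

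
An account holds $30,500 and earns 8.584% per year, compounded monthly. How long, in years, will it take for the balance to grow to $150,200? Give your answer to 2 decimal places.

18.64 years

We need (1 + 0.00715333)^(12t) = 4.9246, so 12t = ln 4.9246 / ln 1.007153 ≈ 223.6630.
t ≈ 223.6630/12 = 18.6386 years.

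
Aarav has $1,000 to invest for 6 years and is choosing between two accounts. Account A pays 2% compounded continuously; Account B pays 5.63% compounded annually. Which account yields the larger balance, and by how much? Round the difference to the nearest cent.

Account A growth factor: e^(0.02·6) = e^0.12 ≈ 1.127496852; balance ≈ 1,127.4969.
Account B growth factor: (1 + 0.0563)^6 ≈ 1.389068551; balance ≈ 1,389.0686.
Account B is larger by 261.5717.

Account B, by $261.57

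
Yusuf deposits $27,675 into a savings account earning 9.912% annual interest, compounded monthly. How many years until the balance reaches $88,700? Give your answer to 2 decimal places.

(1 + 0.00826)^(12t) = 88,700/27,675 = 3.2051.
12t·ln(1 + 0.00826) = ln(3.2051); 12t = 1.1647/0.00822607 ≈ 141.5901.
t ≈ 11.7992 years.

11.80 years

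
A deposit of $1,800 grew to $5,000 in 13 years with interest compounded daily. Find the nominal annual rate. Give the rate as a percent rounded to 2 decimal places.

The 4745-period growth factor is 5,000/1,800 = 2.77778.
r/365 = 2.77778^(1/4745) − 1 ≈ 0.000215334, so r ≈ 365·0.000215334 = 7.85970%.

7.86%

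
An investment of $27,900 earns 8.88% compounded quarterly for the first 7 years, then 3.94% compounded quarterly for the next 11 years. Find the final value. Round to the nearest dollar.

$79,417

Phase 1: 27,900·(1 + 0.0222)^28 ≈ 51,595.1345.
Phase 2: 51,595.1345·(1 + 0.00985)^44 ≈ 79,416.5507.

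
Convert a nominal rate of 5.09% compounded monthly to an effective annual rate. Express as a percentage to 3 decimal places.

One year is 12 periods at 0.00424167 each: (1 + 0.00424167)^12 ≈ 1.052104.
EAR = 1.052104 − 1 ≈ 5.21044%.

5.210%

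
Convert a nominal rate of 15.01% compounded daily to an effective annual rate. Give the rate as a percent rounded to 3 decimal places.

16.191%

EAR = (1 + 15.01%/365)^365 − 1 = (1 + 0.000411233)^365 − 1.
(1 + 0.000411233)^365 ≈ 1.161915, so EAR ≈ 16.19146%.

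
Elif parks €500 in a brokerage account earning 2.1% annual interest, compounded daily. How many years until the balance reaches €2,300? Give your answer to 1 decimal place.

72.7 years

We need (1 + 0.0000575342)^(365t) = 4.6, so 365t = ln 4.6 / ln 1.000058 ≈ 26525.0750.
t ≈ 26525.0750/365 = 72.6714 years.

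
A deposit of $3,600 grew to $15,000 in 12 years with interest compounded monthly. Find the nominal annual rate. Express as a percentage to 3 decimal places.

The 144-period growth factor is 15,000/3,600 = 4.16667.
r/12 = 4.16667^(1/144) − 1 ≈ 0.0099598, so r ≈ 12·0.0099598 = 11.95176%.

11.952%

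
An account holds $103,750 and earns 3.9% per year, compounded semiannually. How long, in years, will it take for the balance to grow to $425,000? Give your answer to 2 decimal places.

36.51 years

(1 + 0.0195)^(2t) = 425,000/103,750 = 4.0964.
2t·ln(1 + 0.0195) = ln(4.0964); 2t = 1.4101/0.0193123 ≈ 73.0159.
t ≈ 36.5079 years.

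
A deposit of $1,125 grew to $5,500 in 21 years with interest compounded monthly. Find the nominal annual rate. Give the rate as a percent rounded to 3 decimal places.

The 252-period growth factor is 5,500/1,125 = 4.88889.
r/12 = 4.88889^(1/252) − 1 ≈ 0.00631735, so r ≈ 12·0.00631735 = 7.58082%.

7.581%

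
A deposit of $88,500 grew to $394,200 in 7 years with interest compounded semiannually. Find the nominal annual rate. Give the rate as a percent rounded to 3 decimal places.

The 14-period growth factor is 394,200/88,500 = 4.45424.
r/2 = 4.45424^(1/14) − 1 ≈ 0.112605, so r ≈ 2·0.112605 = 22.52097%.

22.521%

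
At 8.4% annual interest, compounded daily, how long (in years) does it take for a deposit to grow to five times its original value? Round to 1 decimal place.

(1 + 0.000230137)^(365t) = 5.
365t = ln 5 / ln(1 + 0.000230137) ≈ 1.6094/0.000230111 ≈ 6994.1956.
t ≈ 19.1622.

19.2 years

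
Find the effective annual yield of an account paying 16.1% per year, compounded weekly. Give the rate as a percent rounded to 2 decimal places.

17.44%

One year is 52 periods at 0.00309615 each: (1 + 0.00309615)^52 ≈ 1.174393.
EAR = 1.174393 − 1 ≈ 17.43928%.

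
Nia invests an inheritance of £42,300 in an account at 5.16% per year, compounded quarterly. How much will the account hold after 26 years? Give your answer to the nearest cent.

Periodic rate = 5.16%/4 = 0.0129; periods = 4·26 = 104.
A = 42,300·(1 + 0.0129)^104 ≈ 42,300·3.79248086182 ≈ 160,421.9405.

£160,421.94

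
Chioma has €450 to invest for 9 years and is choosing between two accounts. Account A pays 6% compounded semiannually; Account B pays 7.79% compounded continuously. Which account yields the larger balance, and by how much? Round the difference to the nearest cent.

Account B, by €141.09

Account A growth factor: (1 + 0.03)^18 ≈ 1.70243306; balance ≈ 766.0949.
Account B growth factor: e^(0.0779·9) = e^0.7011 ≈ 2.01596905; balance ≈ 907.1861.
Account B is larger by 141.0912.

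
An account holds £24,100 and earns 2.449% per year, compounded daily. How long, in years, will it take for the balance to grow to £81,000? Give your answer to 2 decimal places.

49.50 years

We need (1 + 0.0000670959)^(365t) = 3.361, so 365t = ln 3.361 / ln 1.000067 ≈ 18067.8425.
t ≈ 18067.8425/365 = 49.5009 years.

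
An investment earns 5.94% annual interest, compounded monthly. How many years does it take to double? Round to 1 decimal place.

(1 + 0.00495)^(12t) = 2.
12t = ln 2 / ln(1 + 0.00495) ≈ 0.69315/0.00493779 ≈ 140.3760.
t ≈ 11.6980.

11.7 years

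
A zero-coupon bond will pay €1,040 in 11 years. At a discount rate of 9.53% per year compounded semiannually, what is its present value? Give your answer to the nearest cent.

€373.49

Periodic rate = 9.53%/2 = 0.04765; 22 periods.
P = 1,040/(1 + 0.04765)^22 ≈ 1,040/2.784561288 ≈ 373.4879.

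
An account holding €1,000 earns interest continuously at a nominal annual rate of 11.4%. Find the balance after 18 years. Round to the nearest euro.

€7,783

A = P·e^(rt) = 1,000·e^(0.114·18) = 1,000·e^2.052.
e^2.052 ≈ 7.783452455, so A ≈ 7,783.4525.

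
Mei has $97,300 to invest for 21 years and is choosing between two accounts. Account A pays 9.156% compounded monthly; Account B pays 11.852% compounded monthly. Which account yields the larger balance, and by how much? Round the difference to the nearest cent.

Account B, by $497,393.65

Account A growth factor: (1 + 0.00763)^252 ≈ 6.79007353053; balance ≈ 660,674.1545.
Account B growth factor: (1 + 0.11852/12)^252 ≈ 11.90203291574; balance ≈ 1,158,067.8027.
Account B is larger by 497,393.6482.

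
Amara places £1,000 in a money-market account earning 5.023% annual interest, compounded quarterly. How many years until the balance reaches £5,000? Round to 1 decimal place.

32.2 years

We need (1 + 0.0125575)^(4t) = 5, so 4t = ln 5 / ln 1.012557 ≈ 128.9685.
t ≈ 128.9685/4 = 32.2421 years.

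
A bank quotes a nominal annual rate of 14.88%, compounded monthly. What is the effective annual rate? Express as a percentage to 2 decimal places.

EAR = (1 + 14.88%/12)^12 − 1 = (1 + 0.0124)^12 − 1.
(1 + 0.0124)^12 ≈ 1.15938, so EAR ≈ 15.93796%.

15.94%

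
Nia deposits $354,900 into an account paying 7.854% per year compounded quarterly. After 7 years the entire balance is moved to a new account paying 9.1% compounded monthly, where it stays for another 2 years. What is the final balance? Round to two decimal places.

Phase 1: 354,900·(1 + 0.019635)^28 ≈ 611,728.2959.
Phase 2: 611,728.2959·(1 + 0.091/12)^24 ≈ 733,334.2558.

$733,334.26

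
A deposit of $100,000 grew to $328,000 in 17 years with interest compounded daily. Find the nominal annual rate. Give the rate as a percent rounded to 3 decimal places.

(1 + r/365)^6205 = 328,000/100,000 = 3.28.
1 + r/365 = 3.28^(1/6205) ≈ 1.000191, so r/365 ≈ 0.000191452.
r ≈ 365·0.000191452 = 6.98798%.

6.988%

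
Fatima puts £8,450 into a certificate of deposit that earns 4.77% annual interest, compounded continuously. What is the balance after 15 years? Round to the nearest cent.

A = P·e^(rt) = 8,450·e^(0.0477·15) = 8,450·e^0.7155.
e^0.7155 ≈ 2.0452090312, so A ≈ 17,282.0163.

£17,282.02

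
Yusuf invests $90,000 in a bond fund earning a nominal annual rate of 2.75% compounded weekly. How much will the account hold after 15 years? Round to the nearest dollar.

Periodic rate = 2.75%/52 = 0.000528846; periods = 52·15 = 780.
A = 90,000·(1 + 0.0275/52)^780 ≈ 90,000·1.51042484253 ≈ 135,938.2358.

$135,938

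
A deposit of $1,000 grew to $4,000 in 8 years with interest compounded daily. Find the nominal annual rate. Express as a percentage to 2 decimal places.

The 2920-period growth factor is 4,000/1,000 = 4.
r/365 = 4^(1/2920) − 1 ≈ 0.000474871, so r ≈ 365·0.000474871 = 17.33279%.

17.33%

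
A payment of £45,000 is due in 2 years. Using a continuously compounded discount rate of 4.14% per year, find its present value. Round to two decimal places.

£41,424.09

P = A·e^(−rt) = 45,000·e^(−0.0828).
e^(−0.0828) ≈ 0.92053523586, so P ≈ 41,424.0856.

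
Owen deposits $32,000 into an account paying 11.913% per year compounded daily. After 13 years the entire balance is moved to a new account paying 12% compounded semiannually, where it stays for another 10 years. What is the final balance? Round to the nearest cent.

Phase 1: 32,000·(1 + 0.11913/365)^4745 ≈ 150,531.6294.
Phase 2: 150,531.6294·(1 + 0.06)^20 ≈ 482,775.3284.

$482,775.33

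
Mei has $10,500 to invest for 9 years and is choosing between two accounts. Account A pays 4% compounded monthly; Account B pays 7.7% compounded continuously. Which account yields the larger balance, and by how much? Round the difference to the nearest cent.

Account A growth factor: (1 + 0.04/12)^108 ≈ 1.4324715801; balance ≈ 15,040.9516.
Account B growth factor: e^(0.077·9) = e^0.693 ≈ 1.9997056605; balance ≈ 20,996.9094.
Account B is larger by 5,955.9578.

Account B, by $5,955.96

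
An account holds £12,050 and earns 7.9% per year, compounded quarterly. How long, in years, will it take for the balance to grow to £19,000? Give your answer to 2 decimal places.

(1 + 0.01975)^(4t) = 19,000/12,050 = 1.5768.
4t·ln(1 + 0.01975) = ln(1.5768); 4t = 0.45537/0.0195575 ≈ 23.2839.
t ≈ 5.8210 years.

5.82 years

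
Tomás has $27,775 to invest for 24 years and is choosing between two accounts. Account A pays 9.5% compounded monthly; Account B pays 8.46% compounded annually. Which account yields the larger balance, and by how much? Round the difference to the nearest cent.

Account A, by $74,080.00

Account A growth factor: (1 + 0.095/12)^288 ≈ 9.68930161848; balance ≈ 269,120.3525.
Account B growth factor: (1 + 0.0846)^24 ≈ 7.02215485401; balance ≈ 195,040.3511.
Account A is larger by 74,080.0014.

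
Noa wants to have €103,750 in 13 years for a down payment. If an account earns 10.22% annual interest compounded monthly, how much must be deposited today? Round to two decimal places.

Growth factor = (1 + 0.1022/12)^156 ≈ 3.7545719996.
P = 103,750/3.7545719996 ≈ 27,632.9765.

€27,632.98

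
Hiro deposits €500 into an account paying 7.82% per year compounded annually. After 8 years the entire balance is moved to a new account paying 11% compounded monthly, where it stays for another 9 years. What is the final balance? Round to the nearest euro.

Phase 1: 500·(1 + 0.0782)^8 ≈ 913.1973.
Phase 2: 913.1973·(1 + 0.11/12)^108 ≈ 2,446.5692.

€2,447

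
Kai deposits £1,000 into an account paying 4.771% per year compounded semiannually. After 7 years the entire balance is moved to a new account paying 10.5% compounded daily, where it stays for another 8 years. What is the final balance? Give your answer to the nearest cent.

Phase 1: 1,000·(1 + 0.023855)^14 ≈ 1,391.0360.
Phase 2: 1,391.0360·(1 + 0.105/365)^2920 ≈ 3,221.7607.

£3,221.76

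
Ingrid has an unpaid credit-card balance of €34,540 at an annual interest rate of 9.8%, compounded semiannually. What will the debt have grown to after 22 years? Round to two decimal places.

Growth factor = (1 + 0.049)^44 ≈ 8.20581044526.
A ≈ 34,540 × 8.20581044526 ≈ 283,428.6928.

€283,428.69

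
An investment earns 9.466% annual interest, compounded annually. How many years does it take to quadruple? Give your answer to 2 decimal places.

(1 + 0.09466)^t = 4.
t = ln 4 / ln(1 + 0.09466) ≈ 1.3863/0.0904438 ≈ 15.3277.

15.33 years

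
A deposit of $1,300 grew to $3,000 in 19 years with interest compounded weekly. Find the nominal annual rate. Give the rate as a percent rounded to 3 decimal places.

The 988-period growth factor is 3,000/1,300 = 2.30769.
r/52 = 2.30769^(1/988) − 1 ≈ 0.000846763, so r ≈ 52·0.000846763 = 4.40317%.

4.403%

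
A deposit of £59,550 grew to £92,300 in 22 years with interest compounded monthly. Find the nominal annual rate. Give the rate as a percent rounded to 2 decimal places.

The 264-period growth factor is 92,300/59,550 = 1.54996.
r/12 = 1.54996^(1/264) − 1 ≈ 0.00166133, so r ≈ 12·0.00166133 = 1.99360%.

1.99%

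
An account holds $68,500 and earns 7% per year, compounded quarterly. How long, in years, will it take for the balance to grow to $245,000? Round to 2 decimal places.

We need (1 + 0.0175)^(4t) = 3.5766, so 4t = ln 3.5766 / ln 1.0175 ≈ 73.4596.
t ≈ 73.4596/4 = 18.3649 years.

18.36 years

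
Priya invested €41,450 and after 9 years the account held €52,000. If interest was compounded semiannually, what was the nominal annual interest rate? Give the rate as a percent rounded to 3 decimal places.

2.535%

The 18-period growth factor is 52,000/41,450 = 1.25452.
r/2 = 1.25452^(1/18) − 1 ≈ 0.0126772, so r ≈ 2·0.0126772 = 2.53545%.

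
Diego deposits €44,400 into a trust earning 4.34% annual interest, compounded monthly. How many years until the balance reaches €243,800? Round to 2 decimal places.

(1 + 0.00361667)^(12t) = 243,800/44,400 = 5.491.
12t·ln(1 + 0.00361667) = ln(5.491); 12t = 1.7031/0.00361014 ≈ 471.7567.
t ≈ 39.3131 years.

39.31 years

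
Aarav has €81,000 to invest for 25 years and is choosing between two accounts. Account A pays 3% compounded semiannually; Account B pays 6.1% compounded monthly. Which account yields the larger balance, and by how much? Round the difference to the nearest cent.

Account A growth factor: (1 + 0.015)^50 ≈ 2.10524242061; balance ≈ 170,524.6361.
Account B growth factor: (1 + 0.061/12)^300 ≈ 4.57742697282; balance ≈ 370,771.5848.
Account B is larger by 200,246.9487.

Account B, by €200,246.95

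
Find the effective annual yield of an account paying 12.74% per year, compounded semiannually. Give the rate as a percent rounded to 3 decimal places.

EAR = (1 + 12.74%/2)^2 − 1 = (1 + 0.0637)^2 − 1.
(1 + 0.0637)^2 ≈ 1.131458, so EAR ≈ 13.14577%.

13.146%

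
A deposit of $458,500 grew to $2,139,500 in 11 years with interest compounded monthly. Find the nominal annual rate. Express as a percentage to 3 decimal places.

(1 + r/12)^132 = 2,139,500/458,500 = 4.6663.
1 + r/12 = 4.6663^(1/132) ≈ 1.011738, so r/12 ≈ 0.0117378.
r ≈ 12·0.0117378 = 14.08536%.

14.085%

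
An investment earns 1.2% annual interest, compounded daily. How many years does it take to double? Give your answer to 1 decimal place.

(1 + 0.0000328767)^(365t) = 2.
365t = ln 2 / ln(1 + 0.0000328767) ≈ 0.69315/3.28762e-05 ≈ 21083.5733.
t ≈ 57.7632.

57.8 years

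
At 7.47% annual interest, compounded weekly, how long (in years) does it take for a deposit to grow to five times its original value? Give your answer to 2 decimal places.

21.56 years

(1 + 0.00143654)^(52t) = 5.
52t = ln 5 / ln(1 + 0.00143654) ≈ 1.6094/0.00143551 ≈ 1121.1629.
t ≈ 21.5608.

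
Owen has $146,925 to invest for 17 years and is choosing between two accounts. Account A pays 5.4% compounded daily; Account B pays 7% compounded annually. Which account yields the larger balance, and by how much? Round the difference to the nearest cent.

A: (1 + 0.054/365)^6205 ≈ 2.50410678939, so 146,925 × 2.50410678939 ≈ 367,915.8900.
B: (1 + 0.07)^17 ≈ 3.15881521096, so 146,925 × 3.15881521096 ≈ 464,108.9249.
Difference ≈ 96,193.0348 in favor of B.

Account B, by $96,193.03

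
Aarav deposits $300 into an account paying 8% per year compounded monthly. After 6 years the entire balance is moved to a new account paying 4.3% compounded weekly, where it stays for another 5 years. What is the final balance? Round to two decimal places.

$600.10

Phase 1: 300·(1 + 0.08/12)^72 ≈ 484.0507.
Phase 2: 484.0507·(1 + 0.043/52)^260 ≈ 600.1026.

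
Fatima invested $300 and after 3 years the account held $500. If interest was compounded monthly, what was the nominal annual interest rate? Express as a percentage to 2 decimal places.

The 36-period growth factor is 500/300 = 1.66667.
r/12 = 1.66667^(1/36) − 1 ≈ 0.0142908, so r ≈ 12·0.0142908 = 17.14890%.

17.15%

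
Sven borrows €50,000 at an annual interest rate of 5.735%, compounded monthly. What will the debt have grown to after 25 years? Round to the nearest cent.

€209,004.93

Periodic rate = 5.735%/12 = 0.00477917; periods = 12·25 = 300.
A = 50,000·(1 + 0.05735/12)^300 ≈ 50,000·4.18009850372 ≈ 209,004.9252.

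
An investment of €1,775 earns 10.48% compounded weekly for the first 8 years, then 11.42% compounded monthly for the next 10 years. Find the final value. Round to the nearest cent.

After 8 years at 10.48%: 1,775 × 2.3107133449 ≈ 4,101.5162.
Then 10 years at 11.42%: 4,101.5162 × 3.1161560748 ≈ 12,780.9646.

€12,780.96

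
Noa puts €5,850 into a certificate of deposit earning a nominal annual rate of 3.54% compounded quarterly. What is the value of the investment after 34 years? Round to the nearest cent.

Growth factor = (1 + 0.00885)^136 ≈ 3.3144950388.
A ≈ 5,850 × 3.3144950388 ≈ 19,389.7960.

€19,389.80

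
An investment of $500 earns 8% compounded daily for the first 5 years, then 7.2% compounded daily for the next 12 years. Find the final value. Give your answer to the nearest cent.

$1,769.55

Phase 1: 500·(1 + 0.08/365)^1825 ≈ 745.8797.
Phase 2: 745.8797·(1 + 0.072/365)^4380 ≈ 1,769.5474.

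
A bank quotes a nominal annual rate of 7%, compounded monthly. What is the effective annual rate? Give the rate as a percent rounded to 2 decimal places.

7.23%

One year is 12 periods at 0.00583333 each: (1 + 0.00583333)^12 ≈ 1.07229.
EAR = 1.07229 − 1 ≈ 7.22901%.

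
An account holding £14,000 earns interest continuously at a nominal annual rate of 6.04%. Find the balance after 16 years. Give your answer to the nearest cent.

£36,798.51

A = P·e^(rt) = 14,000·e^(0.0604·16) = 14,000·e^0.9664.
e^0.9664 ≈ 2.6284649327, so A ≈ 36,798.5091.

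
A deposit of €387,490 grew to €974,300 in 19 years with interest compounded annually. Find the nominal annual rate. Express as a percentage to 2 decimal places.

(1 + r)^19 = 974,300/387,490 = 2.51439.
1 + r = 2.51439^(1/19) ≈ 1.049725, so r ≈ 0.0497246.
r ≈ 4.97246%.

4.97%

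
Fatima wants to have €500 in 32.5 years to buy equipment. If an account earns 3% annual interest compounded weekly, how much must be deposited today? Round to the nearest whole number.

Growth factor = (1 + 0.03/52)^1690 ≈ 2.65042196.
P = 500/2.65042196 ≈ 188.6492.

€189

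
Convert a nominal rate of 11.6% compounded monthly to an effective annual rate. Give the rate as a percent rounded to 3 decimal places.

12.237%

EAR = (1 + 11.6%/12)^12 − 1 = (1 + 0.00966667)^12 − 1.
(1 + 0.00966667)^12 ≈ 1.12237, so EAR ≈ 12.23704%.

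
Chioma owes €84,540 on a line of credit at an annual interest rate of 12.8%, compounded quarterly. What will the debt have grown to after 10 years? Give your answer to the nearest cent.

Growth factor = (1 + 0.032)^40 ≈ 3.52523352527.
A ≈ 84,540 × 3.52523352527 ≈ 298,023.2422.

€298,023.24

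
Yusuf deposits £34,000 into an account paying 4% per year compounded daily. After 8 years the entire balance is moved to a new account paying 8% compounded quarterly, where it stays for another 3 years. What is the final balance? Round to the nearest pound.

Phase 1: 34,000·(1 + 0.04/365)^2920 ≈ 46,821.5231.
Phase 2: 46,821.5231·(1 + 0.02)^12 ≈ 59,381.0124.

£59,381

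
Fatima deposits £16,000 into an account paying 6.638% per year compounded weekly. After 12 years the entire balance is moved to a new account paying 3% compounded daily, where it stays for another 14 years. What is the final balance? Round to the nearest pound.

Phase 1: 16,000·(1 + 0.06638/52)^624 ≈ 35,468.3495.
Phase 2: 35,468.3495·(1 + 0.03/365)^5110 ≈ 53,980.5327.

£53,981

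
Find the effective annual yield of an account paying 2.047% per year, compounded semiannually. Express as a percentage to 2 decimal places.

2.06%

EAR = (1 + 2.047%/2)^2 − 1 = (1 + 0.010235)^2 − 1.
(1 + 0.010235)^2 ≈ 1.020575, so EAR ≈ 2.05748%.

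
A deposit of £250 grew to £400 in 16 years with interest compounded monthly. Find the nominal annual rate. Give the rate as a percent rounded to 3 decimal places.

(1 + r/12)^192 = 400/250 = 1.6.
1 + r/12 = 1.6^(1/192) ≈ 1.002451, so r/12 ≈ 0.00245093.
r ≈ 12·0.00245093 = 2.94112%.

2.941%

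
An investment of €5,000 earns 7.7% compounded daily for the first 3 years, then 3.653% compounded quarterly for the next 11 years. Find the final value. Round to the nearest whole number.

€9,397

After 3 years at 7.7%: 5,000 × 1.259828547 ≈ 6,299.1427.
Then 11 years at 3.653%: 6,299.1427 × 1.491834005 ≈ 9,397.2753.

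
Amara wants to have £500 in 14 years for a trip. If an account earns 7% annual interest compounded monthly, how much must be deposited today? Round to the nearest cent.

£188.19

Periodic rate = 7%/12 = 0.00583333; 168 periods.
P = 500/(1 + 0.07/12)^168 ≈ 500/2.65688062 ≈ 188.1906.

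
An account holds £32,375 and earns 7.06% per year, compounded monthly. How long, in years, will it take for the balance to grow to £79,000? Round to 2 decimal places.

(1 + 0.00588333)^(12t) = 79,000/32,375 = 2.4402.
12t·ln(1 + 0.00588333) = ln(2.4402); 12t = 0.89206/0.00586609 ≈ 152.0708.
t ≈ 12.6726 years.

12.67 years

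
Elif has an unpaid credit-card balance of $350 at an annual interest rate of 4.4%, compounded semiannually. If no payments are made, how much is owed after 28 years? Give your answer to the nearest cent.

$1,183.91

Periodic rate = 4.4%/2 = 0.022; periods = 2·28 = 56.
A = 350·(1 + 0.022)^56 ≈ 350·3.382596263 ≈ 1,183.9087.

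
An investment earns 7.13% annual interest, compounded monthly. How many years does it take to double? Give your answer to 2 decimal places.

(1 + 0.00594167)^(12t) = 2.
12t = ln 2 / ln(1 + 0.00594167) ≈ 0.69315/0.00592408 ≈ 117.0049.
t ≈ 9.7504.

9.75 years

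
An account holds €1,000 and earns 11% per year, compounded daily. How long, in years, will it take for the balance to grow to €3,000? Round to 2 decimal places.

9.99 years

We need (1 + 0.00030137)^(365t) = 3, so 365t = ln 3 / ln 1.000301 ≈ 3645.9446.
t ≈ 3645.9446/365 = 9.9889 years.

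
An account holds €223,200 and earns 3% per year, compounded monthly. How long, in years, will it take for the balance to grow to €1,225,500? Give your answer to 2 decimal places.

We need (1 + 0.0025)^(12t) = 5.4906, so 12t = ln 5.4906 / ln 1.0025 ≈ 682.0656.
t ≈ 682.0656/12 = 56.8388 years.

56.84 years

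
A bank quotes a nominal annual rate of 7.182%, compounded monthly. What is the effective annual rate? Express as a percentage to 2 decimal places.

EAR = (1 + 7.182%/12)^12 − 1 = (1 + 0.005985)^12 − 1.
(1 + 0.005985)^12 ≈ 1.074232, so EAR ≈ 7.42319%.

7.42%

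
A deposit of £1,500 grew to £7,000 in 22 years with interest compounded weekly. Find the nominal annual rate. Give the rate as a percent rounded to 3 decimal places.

7.007%

The 1144-period growth factor is 7,000/1,500 = 4.66667.
r/52 = 4.66667^(1/1144) − 1 ≈ 0.00134745, so r ≈ 52·0.00134745 = 7.00674%.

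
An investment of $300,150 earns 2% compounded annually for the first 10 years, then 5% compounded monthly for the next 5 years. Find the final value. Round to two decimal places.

Phase 1: 300,150·(1 + 0.02)^10 ≈ 365,881.1752.
Phase 2: 365,881.1752·(1 + 0.05/12)^60 ≈ 469,556.7814.

$469,556.78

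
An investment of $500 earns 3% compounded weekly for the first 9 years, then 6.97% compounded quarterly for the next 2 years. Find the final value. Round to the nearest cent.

$751.99

Phase 1: 500·(1 + 0.03/52)^468 ≈ 654.9312.
Phase 2: 654.9312·(1 + 0.017425)^8 ≈ 751.9950.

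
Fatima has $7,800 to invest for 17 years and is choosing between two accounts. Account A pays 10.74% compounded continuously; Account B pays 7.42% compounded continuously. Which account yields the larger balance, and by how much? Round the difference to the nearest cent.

A: e^(0.1074·17) = e^1.8258 ≈ 6.2077592405, so 7,800 × 6.2077592405 ≈ 48,420.5221.
B: e^(0.0742·17) = e^1.2614 ≈ 3.530360534, so 7,800 × 3.530360534 ≈ 27,536.8122.
Difference ≈ 20,883.7099 in favor of A.

Account A, by $20,883.71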